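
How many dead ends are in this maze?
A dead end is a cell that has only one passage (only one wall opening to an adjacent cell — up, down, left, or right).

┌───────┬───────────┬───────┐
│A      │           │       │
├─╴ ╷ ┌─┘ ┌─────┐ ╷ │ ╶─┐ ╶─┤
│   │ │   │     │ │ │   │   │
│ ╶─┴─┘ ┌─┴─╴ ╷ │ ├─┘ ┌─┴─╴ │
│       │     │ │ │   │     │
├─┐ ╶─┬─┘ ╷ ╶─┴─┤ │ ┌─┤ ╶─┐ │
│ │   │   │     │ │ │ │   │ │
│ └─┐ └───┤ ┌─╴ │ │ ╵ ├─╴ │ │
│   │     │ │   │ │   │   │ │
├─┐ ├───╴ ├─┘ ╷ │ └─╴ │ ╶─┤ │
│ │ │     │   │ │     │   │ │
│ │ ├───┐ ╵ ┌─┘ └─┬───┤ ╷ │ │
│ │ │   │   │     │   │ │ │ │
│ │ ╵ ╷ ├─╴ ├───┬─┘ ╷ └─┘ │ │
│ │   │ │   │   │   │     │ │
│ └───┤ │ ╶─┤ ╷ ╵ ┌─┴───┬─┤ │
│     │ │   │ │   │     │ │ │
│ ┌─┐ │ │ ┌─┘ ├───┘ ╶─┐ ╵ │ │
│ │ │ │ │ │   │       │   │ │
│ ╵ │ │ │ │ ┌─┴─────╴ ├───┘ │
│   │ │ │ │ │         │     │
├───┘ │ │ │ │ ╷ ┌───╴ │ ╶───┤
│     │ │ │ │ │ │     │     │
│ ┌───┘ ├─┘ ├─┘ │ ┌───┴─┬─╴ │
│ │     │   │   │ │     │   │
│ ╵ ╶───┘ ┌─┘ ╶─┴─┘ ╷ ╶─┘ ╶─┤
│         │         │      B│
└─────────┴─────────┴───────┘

Checking each cell for number of passages:

Dead ends found at positions:
  (0, 0)
  (0, 3)
  (0, 13)
  (1, 2)
  (1, 5)
  (1, 9)
  (1, 11)
  (2, 7)
  (3, 0)
  (3, 3)
  (3, 10)
  (4, 5)
  (5, 0)
  (5, 2)
  (6, 6)
  (6, 8)
  (6, 11)
  (8, 5)
  (8, 12)
  (9, 1)
  (9, 7)
  (11, 4)
  (11, 6)
  (12, 8)
  (12, 11)
  (13, 5)
  (13, 13)
Total dead ends: 27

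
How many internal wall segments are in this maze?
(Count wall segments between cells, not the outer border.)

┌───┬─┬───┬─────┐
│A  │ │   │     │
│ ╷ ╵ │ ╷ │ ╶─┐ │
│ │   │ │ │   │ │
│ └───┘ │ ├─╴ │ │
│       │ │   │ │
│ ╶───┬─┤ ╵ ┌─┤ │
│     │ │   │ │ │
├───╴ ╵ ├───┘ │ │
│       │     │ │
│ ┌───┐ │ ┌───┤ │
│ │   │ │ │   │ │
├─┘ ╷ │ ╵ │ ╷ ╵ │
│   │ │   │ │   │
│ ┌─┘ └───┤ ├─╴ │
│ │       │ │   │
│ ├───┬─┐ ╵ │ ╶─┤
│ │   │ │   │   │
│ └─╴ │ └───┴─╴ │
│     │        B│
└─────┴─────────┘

Counting internal wall segments:
Total internal walls: 63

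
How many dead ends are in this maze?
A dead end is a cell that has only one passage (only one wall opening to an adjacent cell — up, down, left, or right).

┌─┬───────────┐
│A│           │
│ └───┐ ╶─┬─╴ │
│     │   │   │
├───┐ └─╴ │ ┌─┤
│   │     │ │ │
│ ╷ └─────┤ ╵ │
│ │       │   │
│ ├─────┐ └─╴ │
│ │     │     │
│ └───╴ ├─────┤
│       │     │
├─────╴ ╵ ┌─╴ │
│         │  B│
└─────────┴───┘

Checking each cell for number of passages:

Dead ends found at positions:
  (0, 0)
  (0, 1)
  (2, 6)
  (4, 1)
  (6, 0)
  (6, 5)
Total dead ends: 6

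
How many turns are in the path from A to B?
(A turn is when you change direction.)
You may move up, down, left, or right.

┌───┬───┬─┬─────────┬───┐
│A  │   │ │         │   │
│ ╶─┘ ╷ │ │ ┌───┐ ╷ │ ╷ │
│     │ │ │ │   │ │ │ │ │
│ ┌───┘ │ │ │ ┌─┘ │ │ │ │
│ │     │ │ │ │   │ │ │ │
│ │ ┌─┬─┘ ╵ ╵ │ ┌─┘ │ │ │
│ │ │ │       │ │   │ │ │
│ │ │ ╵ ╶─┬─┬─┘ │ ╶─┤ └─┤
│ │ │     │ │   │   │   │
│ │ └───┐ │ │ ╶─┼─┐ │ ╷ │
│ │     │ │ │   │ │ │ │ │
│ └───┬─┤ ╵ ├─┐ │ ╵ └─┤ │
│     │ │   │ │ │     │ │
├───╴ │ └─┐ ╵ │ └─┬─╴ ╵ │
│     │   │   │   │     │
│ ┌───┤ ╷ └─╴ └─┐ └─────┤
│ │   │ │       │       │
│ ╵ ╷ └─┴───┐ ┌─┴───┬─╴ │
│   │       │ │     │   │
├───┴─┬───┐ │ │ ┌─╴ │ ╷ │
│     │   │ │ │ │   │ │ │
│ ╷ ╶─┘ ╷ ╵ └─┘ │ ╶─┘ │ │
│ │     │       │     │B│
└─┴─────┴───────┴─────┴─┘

Directions: down, down, down, down, down, down, right, right, down, left, left, down, down, right, up, right, down, right, right, right, down, down, right, right, up, up, right, right, down, left, down, right, right, up, up, right, down, down
Number of turns: 20

Solution:

┌───┬───┬─┬─────────┬───┐
│A  │   │ │         │   │
│ ╶─┘ ╷ │ │ ┌───┐ ╷ │ ╷ │
│↓    │ │ │ │   │ │ │ │ │
│ ┌───┘ │ │ │ ┌─┘ │ │ │ │
│↓│     │ │ │ │   │ │ │ │
│ │ ┌─┬─┘ ╵ ╵ │ ┌─┘ │ │ │
│↓│ │ │       │ │   │ │ │
│ │ │ ╵ ╶─┬─┬─┘ │ ╶─┤ └─┤
│↓│ │     │ │   │   │   │
│ │ └───┐ │ │ ╶─┼─┐ │ ╷ │
│↓│     │ │ │   │ │ │ │ │
│ └───┬─┤ ╵ ├─┐ │ ╵ └─┤ │
│↳ → ↓│ │   │ │ │     │ │
├───╴ │ └─┐ ╵ │ └─┬─╴ ╵ │
│↓ ← ↲│   │   │   │     │
│ ┌───┤ ╷ └─╴ └─┐ └─────┤
│↓│↱ ↓│ │       │       │
│ ╵ ╷ └─┴───┐ ┌─┴───┬─╴ │
│↳ ↑│↳ → → ↓│ │↱ → ↓│↱ ↓│
├───┴─┬───┐ │ │ ┌─╴ │ ╷ │
│     │   │↓│ │↑│↓ ↲│↑│↓│
│ ╷ ╶─┘ ╷ ╵ └─┘ │ ╶─┘ │ │
│ │     │  ↳ → ↑│↳ → ↑│B│
└─┴─────┴───────┴─────┴─┘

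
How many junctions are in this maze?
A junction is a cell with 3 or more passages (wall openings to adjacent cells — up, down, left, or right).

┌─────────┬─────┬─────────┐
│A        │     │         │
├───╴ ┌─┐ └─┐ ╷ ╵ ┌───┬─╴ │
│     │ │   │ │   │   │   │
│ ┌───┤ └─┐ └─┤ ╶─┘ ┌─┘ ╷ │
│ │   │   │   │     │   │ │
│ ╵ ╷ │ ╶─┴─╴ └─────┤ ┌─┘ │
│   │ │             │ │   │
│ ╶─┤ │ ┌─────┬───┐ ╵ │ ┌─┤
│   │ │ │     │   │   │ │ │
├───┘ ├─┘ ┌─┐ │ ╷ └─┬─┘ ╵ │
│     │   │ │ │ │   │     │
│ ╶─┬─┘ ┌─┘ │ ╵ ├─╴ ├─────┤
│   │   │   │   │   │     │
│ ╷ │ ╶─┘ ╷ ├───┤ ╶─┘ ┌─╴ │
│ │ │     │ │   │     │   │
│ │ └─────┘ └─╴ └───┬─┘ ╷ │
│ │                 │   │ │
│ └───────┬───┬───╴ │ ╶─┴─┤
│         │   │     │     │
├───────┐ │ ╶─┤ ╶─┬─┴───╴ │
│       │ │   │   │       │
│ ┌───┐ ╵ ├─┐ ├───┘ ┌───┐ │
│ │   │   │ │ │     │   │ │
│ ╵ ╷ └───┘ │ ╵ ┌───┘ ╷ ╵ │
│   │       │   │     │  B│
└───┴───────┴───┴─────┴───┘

Checking each cell for number of passages:

Junctions found (3+ passages):
  (0, 2): 3 passages
  (0, 6): 3 passages
  (1, 7): 3 passages
  (1, 12): 3 passages
  (2, 3): 3 passages
  (3, 0): 3 passages
  (3, 3): 3 passages
  (3, 6): 3 passages
  (5, 11): 3 passages
  (6, 0): 3 passages
  (6, 5): 3 passages
  (7, 12): 3 passages
  (8, 5): 3 passages
  (8, 7): 3 passages
  (10, 12): 3 passages
Total junctions: 15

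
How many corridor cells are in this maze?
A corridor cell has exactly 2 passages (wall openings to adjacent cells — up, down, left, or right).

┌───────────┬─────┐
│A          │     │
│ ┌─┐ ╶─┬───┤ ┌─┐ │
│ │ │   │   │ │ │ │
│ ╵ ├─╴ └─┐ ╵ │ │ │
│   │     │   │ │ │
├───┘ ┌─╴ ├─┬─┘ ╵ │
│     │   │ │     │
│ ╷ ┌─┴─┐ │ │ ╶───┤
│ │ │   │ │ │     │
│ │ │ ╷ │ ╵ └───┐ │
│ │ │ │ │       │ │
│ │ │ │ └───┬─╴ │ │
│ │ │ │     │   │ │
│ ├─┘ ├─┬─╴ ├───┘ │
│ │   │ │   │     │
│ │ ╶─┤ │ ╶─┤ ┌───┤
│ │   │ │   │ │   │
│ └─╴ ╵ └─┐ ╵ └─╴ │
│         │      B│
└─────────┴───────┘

Counting cells with exactly 2 passages:
Total corridor cells: 70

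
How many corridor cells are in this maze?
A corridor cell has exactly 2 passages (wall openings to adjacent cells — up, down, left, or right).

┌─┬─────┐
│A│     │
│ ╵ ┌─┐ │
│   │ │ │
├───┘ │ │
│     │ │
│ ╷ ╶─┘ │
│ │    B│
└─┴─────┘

Counting cells with exactly 2 passages:
Total corridor cells: 12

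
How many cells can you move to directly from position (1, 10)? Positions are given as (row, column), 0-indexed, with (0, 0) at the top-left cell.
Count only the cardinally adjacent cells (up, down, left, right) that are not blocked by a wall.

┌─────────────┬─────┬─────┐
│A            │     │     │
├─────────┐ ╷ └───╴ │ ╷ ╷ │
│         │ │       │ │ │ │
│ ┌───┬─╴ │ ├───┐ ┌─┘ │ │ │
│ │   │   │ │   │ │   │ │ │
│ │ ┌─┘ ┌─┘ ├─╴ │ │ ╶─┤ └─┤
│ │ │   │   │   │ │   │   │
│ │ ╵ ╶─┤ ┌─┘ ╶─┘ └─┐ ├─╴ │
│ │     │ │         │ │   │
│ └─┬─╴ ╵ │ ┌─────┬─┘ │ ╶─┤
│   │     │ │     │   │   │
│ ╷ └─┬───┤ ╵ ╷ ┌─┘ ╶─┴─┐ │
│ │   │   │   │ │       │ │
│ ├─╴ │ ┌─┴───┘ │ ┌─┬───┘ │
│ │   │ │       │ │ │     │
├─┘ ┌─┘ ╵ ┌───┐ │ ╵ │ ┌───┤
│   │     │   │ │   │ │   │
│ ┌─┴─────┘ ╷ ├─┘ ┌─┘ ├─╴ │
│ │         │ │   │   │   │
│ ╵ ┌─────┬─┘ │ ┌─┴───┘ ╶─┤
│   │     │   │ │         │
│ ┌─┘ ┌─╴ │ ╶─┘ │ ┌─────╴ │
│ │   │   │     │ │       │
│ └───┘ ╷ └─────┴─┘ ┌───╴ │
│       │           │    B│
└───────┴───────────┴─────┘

Checking passable neighbors of (1, 10):
Neighbors: (0, 10), (2, 10)
Count: 2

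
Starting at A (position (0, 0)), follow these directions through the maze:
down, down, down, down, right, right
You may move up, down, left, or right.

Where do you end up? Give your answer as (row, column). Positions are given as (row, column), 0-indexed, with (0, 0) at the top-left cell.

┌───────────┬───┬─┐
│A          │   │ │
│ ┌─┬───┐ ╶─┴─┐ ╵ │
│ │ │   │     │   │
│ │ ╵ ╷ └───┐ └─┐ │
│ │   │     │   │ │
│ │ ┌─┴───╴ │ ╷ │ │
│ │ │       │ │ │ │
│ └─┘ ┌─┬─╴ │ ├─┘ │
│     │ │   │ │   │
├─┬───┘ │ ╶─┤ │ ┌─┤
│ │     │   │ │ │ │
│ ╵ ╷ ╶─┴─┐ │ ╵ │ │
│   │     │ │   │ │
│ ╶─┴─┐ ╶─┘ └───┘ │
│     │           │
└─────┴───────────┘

Following directions step by step:
Start: (0, 0)
  down: (0, 0) → (1, 0)
  down: (1, 0) → (2, 0)
  down: (2, 0) → (3, 0)
  down: (3, 0) → (4, 0)
  right: (4, 0) → (4, 1)
  right: (4, 1) → (4, 2)
Final position: (4, 2)

Path taken:

┌───────────┬───┬─┐
│A          │   │ │
│ ┌─┬───┐ ╶─┴─┐ ╵ │
│↓│ │   │     │   │
│ │ ╵ ╷ └───┐ └─┐ │
│↓│   │     │   │ │
│ │ ┌─┴───╴ │ ╷ │ │
│↓│ │       │ │ │ │
│ └─┘ ┌─┬─╴ │ ├─┘ │
│↳ → B│ │   │ │   │
├─┬───┘ │ ╶─┤ │ ┌─┤
│ │     │   │ │ │ │
│ ╵ ╷ ╶─┴─┐ │ ╵ │ │
│   │     │ │   │ │
│ ╶─┴─┐ ╶─┘ └───┘ │
│     │           │
└─────┴───────────┘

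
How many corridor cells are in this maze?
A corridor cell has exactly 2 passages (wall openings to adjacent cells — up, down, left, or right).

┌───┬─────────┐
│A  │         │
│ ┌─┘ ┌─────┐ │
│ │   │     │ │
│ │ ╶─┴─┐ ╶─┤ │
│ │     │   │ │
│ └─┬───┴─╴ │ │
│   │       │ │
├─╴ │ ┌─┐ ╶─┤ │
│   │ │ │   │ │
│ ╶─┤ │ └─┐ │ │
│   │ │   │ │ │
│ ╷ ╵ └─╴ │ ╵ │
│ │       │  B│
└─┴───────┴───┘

Counting cells with exactly 2 passages:
Total corridor cells: 39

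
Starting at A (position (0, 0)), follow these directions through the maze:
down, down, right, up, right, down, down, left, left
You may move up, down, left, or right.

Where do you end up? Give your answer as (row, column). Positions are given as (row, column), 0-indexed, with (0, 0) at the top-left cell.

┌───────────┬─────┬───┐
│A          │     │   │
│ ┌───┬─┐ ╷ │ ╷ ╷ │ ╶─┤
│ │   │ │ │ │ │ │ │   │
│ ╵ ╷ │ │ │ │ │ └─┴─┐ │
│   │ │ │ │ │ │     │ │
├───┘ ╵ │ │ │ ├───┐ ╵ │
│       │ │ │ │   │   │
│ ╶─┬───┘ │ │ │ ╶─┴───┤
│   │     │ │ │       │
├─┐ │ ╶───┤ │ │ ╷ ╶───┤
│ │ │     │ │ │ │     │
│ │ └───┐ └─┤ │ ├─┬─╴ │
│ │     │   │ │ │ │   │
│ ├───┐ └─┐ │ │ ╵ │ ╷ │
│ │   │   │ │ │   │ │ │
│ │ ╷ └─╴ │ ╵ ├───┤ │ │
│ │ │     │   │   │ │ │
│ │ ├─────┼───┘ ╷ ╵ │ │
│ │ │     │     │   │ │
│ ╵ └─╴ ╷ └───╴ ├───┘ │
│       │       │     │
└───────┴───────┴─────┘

Following directions step by step:
Start: (0, 0)
  down: (0, 0) → (1, 0)
  down: (1, 0) → (2, 0)
  right: (2, 0) → (2, 1)
  up: (2, 1) → (1, 1)
  right: (1, 1) → (1, 2)
  down: (1, 2) → (2, 2)
  down: (2, 2) → (3, 2)
  left: (3, 2) → (3, 1)
  left: (3, 1) → (3, 0)
Final position: (3, 0)

Path taken:

┌───────────┬─────┬───┐
│A          │     │   │
│ ┌───┬─┐ ╷ │ ╷ ╷ │ ╶─┤
│↓│↱ ↓│ │ │ │ │ │ │   │
│ ╵ ╷ │ │ │ │ │ └─┴─┐ │
│↳ ↑│↓│ │ │ │ │     │ │
├───┘ ╵ │ │ │ ├───┐ ╵ │
│B ← ↲  │ │ │ │   │   │
│ ╶─┬───┘ │ │ │ ╶─┴───┤
│   │     │ │ │       │
├─┐ │ ╶───┤ │ │ ╷ ╶───┤
│ │ │     │ │ │ │     │
│ │ └───┐ └─┤ │ ├─┬─╴ │
│ │     │   │ │ │ │   │
│ ├───┐ └─┐ │ │ ╵ │ ╷ │
│ │   │   │ │ │   │ │ │
│ │ ╷ └─╴ │ ╵ ├───┤ │ │
│ │ │     │   │   │ │ │
│ │ ├─────┼───┘ ╷ ╵ │ │
│ │ │     │     │   │ │
│ ╵ └─╴ ╷ └───╴ ├───┘ │
│       │       │     │
└───────┴───────┴─────┘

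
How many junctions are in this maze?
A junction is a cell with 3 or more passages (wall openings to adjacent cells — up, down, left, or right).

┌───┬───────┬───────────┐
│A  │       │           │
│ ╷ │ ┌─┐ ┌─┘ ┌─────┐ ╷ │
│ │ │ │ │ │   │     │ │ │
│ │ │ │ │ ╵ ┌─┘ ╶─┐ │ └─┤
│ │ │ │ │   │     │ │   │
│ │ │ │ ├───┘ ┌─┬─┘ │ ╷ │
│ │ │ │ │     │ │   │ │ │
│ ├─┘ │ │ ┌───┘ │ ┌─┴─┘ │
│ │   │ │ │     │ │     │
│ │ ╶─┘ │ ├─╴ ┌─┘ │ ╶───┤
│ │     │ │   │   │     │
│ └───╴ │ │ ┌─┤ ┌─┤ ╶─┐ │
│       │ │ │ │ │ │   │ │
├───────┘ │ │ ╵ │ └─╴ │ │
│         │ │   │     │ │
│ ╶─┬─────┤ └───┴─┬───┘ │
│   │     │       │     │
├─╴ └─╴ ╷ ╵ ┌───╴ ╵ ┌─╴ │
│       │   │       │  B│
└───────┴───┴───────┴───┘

Checking each cell for number of passages:

Junctions found (3+ passages):
  (0, 4): 3 passages
  (0, 10): 3 passages
  (2, 7): 3 passages
  (2, 10): 3 passages
  (4, 6): 3 passages
  (5, 3): 3 passages
  (5, 9): 3 passages
  (8, 3): 3 passages
  (8, 5): 3 passages
  (8, 11): 3 passages
  (9, 1): 3 passages
  (9, 8): 3 passages
Total junctions: 12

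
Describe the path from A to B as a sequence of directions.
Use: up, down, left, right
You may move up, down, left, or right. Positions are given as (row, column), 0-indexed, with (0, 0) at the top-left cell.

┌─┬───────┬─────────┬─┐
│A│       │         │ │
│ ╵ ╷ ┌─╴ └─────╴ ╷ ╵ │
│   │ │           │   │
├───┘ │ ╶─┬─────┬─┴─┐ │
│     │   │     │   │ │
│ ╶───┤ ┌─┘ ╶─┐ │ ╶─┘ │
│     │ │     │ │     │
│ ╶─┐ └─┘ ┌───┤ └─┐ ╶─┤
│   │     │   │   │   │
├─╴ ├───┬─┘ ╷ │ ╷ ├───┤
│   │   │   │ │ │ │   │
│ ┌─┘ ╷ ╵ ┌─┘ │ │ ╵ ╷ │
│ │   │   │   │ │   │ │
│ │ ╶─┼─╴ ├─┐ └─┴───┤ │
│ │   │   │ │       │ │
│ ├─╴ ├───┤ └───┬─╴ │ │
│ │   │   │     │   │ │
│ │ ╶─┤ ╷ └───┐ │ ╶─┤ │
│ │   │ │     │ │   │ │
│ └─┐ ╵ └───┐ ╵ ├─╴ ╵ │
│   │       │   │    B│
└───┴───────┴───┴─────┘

Finding the path and converting it to directions:
Path through cells: (0,0) → (1,0) → (1,1) → (0,1) → (0,2) → (1,2) → (2,2) → (2,1) → (2,0) → (3,0) → (3,1) → (3,2) → (4,2) → (4,3) → (4,4) → (3,4) → (3,5) → (2,5) → (2,6) → (2,7) → (3,7) → (4,7) → (4,8) → (5,8) → (6,8) → (6,9) → (5,9) → (5,10) → (6,10) → (7,10) → (8,10) → (9,10) → (10,10)
Directions: down, right, up, right, down, down, left, left, down, right, right, down, right, right, up, right, up, right, right, down, down, right, down, down, right, up, right, down, down, down, down, down

Solution:

┌─┬───────┬─────────┬─┐
│A│↱ ↓    │         │ │
│ ╵ ╷ ┌─╴ └─────╴ ╷ ╵ │
│↳ ↑│↓│           │   │
├───┘ │ ╶─┬─────┬─┴─┐ │
│↓ ← ↲│   │↱ → ↓│   │ │
│ ╶───┤ ┌─┘ ╶─┐ │ ╶─┘ │
│↳ → ↓│ │↱ ↑  │↓│     │
│ ╶─┐ └─┘ ┌───┤ └─┐ ╶─┤
│   │↳ → ↑│   │↳ ↓│   │
├─╴ ├───┬─┘ ╷ │ ╷ ├───┤
│   │   │   │ │ │↓│↱ ↓│
│ ┌─┘ ╷ ╵ ┌─┘ │ │ ╵ ╷ │
│ │   │   │   │ │↳ ↑│↓│
│ │ ╶─┼─╴ ├─┐ └─┴───┤ │
│ │   │   │ │       │↓│
│ ├─╴ ├───┤ └───┬─╴ │ │
│ │   │   │     │   │↓│
│ │ ╶─┤ ╷ └───┐ │ ╶─┤ │
│ │   │ │     │ │   │↓│
│ └─┐ ╵ └───┐ ╵ ├─╴ ╵ │
│   │       │   │    B│
└───┴───────┴───┴─────┘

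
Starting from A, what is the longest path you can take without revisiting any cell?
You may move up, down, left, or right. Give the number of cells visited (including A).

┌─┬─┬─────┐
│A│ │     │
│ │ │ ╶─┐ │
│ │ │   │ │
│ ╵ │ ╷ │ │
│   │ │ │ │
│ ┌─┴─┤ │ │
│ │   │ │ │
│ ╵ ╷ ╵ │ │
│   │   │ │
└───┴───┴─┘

Finding longest simple path using DFS:
Start: (0, 0)
Longest path visits 21 cells
Path: A → down → down → down → down → right → up → right → down → right → up → up → up → left → up → right → right → down → down → down → down

Solution:

┌─┬─┬─────┐
│A│ │↱ → ↓│
│ │ │ ╶─┐ │
│↓│ │↑ ↰│↓│
│ ╵ │ ╷ │ │
│↓  │ │↑│↓│
│ ┌─┴─┤ │ │
│↓│↱ ↓│↑│↓│
│ ╵ ╷ ╵ │ │
│↳ ↑│↳ ↑│B│
└───┴───┴─┘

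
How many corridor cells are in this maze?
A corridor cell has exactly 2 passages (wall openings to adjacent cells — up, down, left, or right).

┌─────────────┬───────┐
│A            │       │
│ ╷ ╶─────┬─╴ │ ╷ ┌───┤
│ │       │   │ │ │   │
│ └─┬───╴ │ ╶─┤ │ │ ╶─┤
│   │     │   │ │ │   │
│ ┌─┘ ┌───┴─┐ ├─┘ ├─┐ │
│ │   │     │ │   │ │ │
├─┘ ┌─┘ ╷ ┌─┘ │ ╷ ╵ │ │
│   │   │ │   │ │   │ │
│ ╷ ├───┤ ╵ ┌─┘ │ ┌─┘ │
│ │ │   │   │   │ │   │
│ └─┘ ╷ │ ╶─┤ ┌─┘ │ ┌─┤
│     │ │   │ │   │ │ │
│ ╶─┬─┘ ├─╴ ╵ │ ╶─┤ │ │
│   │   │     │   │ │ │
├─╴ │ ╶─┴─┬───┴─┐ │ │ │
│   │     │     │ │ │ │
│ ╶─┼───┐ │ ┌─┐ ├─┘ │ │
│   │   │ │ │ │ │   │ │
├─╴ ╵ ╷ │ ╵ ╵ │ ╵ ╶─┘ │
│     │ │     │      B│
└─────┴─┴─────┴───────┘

Counting cells with exactly 2 passages:
Total corridor cells: 93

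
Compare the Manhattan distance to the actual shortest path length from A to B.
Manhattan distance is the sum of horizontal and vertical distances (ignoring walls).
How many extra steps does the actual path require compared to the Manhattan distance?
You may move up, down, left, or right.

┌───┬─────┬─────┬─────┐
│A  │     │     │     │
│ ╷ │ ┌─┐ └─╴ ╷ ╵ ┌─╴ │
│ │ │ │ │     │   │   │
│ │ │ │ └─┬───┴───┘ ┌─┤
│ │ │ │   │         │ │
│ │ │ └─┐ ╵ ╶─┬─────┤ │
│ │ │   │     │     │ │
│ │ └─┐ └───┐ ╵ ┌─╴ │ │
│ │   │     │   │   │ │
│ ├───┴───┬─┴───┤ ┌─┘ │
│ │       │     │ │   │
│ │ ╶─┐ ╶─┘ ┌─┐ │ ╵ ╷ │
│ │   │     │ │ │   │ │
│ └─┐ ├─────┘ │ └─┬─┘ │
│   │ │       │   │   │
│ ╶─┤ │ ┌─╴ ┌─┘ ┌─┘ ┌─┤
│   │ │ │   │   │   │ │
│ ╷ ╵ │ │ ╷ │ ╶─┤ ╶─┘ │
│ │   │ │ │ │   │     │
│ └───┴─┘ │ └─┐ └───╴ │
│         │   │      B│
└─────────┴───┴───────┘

Manhattan distance: |10 - 0| + |10 - 0| = 20
Actual path length: 34
Extra steps: 34 - 20 = 14

Solution:

┌───┬─────┬─────┬─────┐
│A  │     │     │     │
│ ╷ │ ┌─┐ └─╴ ╷ ╵ ┌─╴ │
│↓│ │ │ │     │   │   │
│ │ │ │ └─┬───┴───┘ ┌─┤
│↓│ │ │   │         │ │
│ │ │ └─┐ ╵ ╶─┬─────┤ │
│↓│ │   │     │     │ │
│ │ └─┐ └───┐ ╵ ┌─╴ │ │
│↓│   │     │   │   │ │
│ ├───┴───┬─┴───┤ ┌─┘ │
│↓│↱ → ↓  │↱ → ↓│ │   │
│ │ ╶─┐ ╶─┘ ┌─┐ │ ╵ ╷ │
│↓│↑ ↰│↳ → ↑│ │↓│   │ │
│ └─┐ ├─────┘ │ └─┬─┘ │
│↓  │↑│       │↓  │   │
│ ╶─┤ │ ┌─╴ ┌─┘ ┌─┘ ┌─┤
│↳ ↓│↑│ │   │↓ ↲│   │ │
│ ╷ ╵ │ │ ╷ │ ╶─┤ ╶─┘ │
│ │↳ ↑│ │ │ │↳ ↓│     │
│ └───┴─┘ │ └─┐ └───╴ │
│         │   │↳ → → B│
└─────────┴───┴───────┘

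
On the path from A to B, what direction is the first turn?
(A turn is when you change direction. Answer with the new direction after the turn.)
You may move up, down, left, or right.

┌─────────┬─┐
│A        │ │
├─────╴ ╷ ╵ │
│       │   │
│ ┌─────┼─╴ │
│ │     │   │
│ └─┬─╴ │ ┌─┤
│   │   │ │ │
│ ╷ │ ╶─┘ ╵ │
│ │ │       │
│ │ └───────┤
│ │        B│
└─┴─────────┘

Directions: right, right, right, down, left, left, left, down, down, right, down, down, right, right, right, right
First turn direction: down

Solution:

┌─────────┬─┐
│A → → ↓  │ │
├─────╴ ╷ ╵ │
│↓ ← ← ↲│   │
│ ┌─────┼─╴ │
│↓│     │   │
│ └─┬─╴ │ ┌─┤
│↳ ↓│   │ │ │
│ ╷ │ ╶─┘ ╵ │
│ │↓│       │
│ │ └───────┤
│ │↳ → → → B│
└─┴─────────┘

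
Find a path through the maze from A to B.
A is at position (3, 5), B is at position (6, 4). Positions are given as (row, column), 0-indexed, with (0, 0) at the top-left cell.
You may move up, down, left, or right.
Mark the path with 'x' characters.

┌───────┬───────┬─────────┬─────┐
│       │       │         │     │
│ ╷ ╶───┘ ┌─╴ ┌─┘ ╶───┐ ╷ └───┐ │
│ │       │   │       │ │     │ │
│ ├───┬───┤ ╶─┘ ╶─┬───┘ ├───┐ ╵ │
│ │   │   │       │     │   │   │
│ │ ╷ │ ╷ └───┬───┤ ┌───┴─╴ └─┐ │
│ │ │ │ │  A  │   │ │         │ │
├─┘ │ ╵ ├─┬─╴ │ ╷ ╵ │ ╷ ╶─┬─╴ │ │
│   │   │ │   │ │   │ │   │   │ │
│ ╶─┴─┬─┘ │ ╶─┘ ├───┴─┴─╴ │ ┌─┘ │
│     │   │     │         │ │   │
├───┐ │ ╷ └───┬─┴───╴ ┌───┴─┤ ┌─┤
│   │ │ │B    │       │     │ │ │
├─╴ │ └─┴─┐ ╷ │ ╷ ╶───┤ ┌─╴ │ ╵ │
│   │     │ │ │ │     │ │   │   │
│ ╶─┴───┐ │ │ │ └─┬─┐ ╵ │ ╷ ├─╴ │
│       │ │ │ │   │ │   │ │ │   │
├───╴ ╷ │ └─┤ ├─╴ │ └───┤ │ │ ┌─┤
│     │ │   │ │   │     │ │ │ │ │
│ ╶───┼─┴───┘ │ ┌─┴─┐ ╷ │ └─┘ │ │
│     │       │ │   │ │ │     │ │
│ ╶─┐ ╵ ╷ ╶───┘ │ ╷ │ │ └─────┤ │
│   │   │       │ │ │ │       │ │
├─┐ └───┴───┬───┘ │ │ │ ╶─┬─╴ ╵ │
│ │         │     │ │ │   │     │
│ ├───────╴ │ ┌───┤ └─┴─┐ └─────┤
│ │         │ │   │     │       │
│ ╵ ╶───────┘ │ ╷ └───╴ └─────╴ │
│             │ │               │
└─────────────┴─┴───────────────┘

Finding the shortest path from (3, 5) to (6, 4):
Path length: 70 steps
Directions: right → down → left → down → right → right → up → up → right → down → right → up → up → right → right → up → up → right → down → right → right → down → right → down → down → down → left → down → down → right → down → left → down → down → left → left → up → up → up → right → up → left → left → down → down → left → up → left → left → up → left → down → down → right → down → left → down → down → left → left → left → up → right → right → up → up → up → up → left → left

Solution:

┌───────┬───────┬─────────┬─────┐
│       │       │      x x│     │
│ ╷ ╶───┘ ┌─╴ ┌─┘ ╶───┐ ╷ └───┐ │
│ │       │   │       │x│x x x│ │
│ ├───┬───┤ ╶─┘ ╶─┬───┘ ├───┐ ╵ │
│ │   │   │       │x x x│   │x x│
│ │ ╷ │ ╷ └───┬───┤ ┌───┴─╴ └─┐ │
│ │ │ │ │  A x│x x│x│         │x│
├─┘ │ ╵ ├─┬─╴ │ ╷ ╵ │ ╷ ╶─┬─╴ │ │
│   │   │ │x x│x│x x│ │   │   │x│
│ ╶─┴─┬─┘ │ ╶─┘ ├───┴─┴─╴ │ ┌─┘ │
│     │   │x x x│         │ │x x│
├───┐ │ ╷ └───┬─┴───╴ ┌───┴─┤ ┌─┤
│   │ │ │B x x│x x    │x x x│x│ │
├─╴ │ └─┴─┐ ╷ │ ╷ ╶───┤ ┌─╴ │ ╵ │
│   │     │ │x│x│x x x│x│x x│x x│
│ ╶─┴───┐ │ │ │ └─┬─┐ ╵ │ ╷ ├─╴ │
│       │ │ │x│x x│ │x x│x│ │x x│
├───╴ ╷ │ └─┤ ├─╴ │ └───┤ │ │ ┌─┤
│     │ │   │x│x x│     │x│ │x│ │
│ ╶───┼─┴───┘ │ ┌─┴─┐ ╷ │ └─┘ │ │
│     │  x x x│x│   │ │ │x x x│ │
│ ╶─┐ ╵ ╷ ╶───┘ │ ╷ │ │ └─────┤ │
│   │   │x x x x│ │ │ │       │ │
├─┐ └───┴───┬───┘ │ │ │ ╶─┬─╴ ╵ │
│ │         │     │ │ │   │     │
│ ├───────╴ │ ┌───┤ └─┴─┐ └─────┤
│ │         │ │   │     │       │
│ ╵ ╶───────┘ │ ╷ └───╴ └─────╴ │
│             │ │               │
└─────────────┴─┴───────────────┘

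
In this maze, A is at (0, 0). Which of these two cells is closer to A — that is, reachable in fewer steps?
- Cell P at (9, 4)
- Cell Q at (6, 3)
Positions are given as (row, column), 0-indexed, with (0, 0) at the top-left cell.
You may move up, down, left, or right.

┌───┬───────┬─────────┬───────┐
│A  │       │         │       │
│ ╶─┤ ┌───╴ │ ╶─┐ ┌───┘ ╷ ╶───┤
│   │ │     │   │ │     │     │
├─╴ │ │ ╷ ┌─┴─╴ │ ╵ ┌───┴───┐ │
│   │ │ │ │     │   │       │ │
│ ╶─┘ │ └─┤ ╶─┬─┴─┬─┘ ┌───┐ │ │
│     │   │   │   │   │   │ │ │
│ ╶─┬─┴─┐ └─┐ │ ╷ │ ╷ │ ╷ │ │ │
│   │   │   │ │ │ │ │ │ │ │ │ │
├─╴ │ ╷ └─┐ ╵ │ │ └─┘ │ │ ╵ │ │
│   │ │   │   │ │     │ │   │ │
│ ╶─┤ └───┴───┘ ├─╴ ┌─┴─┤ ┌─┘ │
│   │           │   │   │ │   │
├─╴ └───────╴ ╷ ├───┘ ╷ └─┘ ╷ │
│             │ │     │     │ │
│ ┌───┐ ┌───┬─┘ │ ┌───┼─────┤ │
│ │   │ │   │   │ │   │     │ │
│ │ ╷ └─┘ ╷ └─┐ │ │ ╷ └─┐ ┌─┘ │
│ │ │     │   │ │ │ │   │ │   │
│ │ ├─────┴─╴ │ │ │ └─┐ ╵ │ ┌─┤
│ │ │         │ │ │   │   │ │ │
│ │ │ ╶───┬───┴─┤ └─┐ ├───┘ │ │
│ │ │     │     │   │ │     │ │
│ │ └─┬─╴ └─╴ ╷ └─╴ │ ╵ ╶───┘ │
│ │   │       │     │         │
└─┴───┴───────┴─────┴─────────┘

Shortest path A → P at (9, 4): 85 steps
Shortest path A → Q at (6, 3): 21 steps

Q is closer (21 steps vs 85 steps).

Path to P:

┌───┬───────┬─────────┬───────┐
│A  │↱ → → ↓│↱ → ↓    │↱ ↓    │
│ ╶─┤ ┌───╴ │ ╶─┐ ┌───┘ ╷ ╶───┤
│↳ ↓│↑│↓ ← ↲│↑ ↰│↓│↱ → ↑│↳ → ↓│
├─╴ │ │ ╷ ┌─┴─╴ │ ╵ ┌───┴───┐ │
│↓ ↲│↑│↓│ │↱ → ↑│↳ ↑│       │↓│
│ ╶─┘ │ └─┤ ╶─┬─┴─┬─┘ ┌───┐ │ │
│↳ → ↑│↳ ↓│↑ ↰│   │   │   │ │↓│
│ ╶─┬─┴─┐ └─┐ │ ╷ │ ╷ │ ╷ │ │ │
│   │   │↳ ↓│↑│ │ │ │ │ │ │ │↓│
├─╴ │ ╷ └─┐ ╵ │ │ └─┘ │ │ ╵ │ │
│   │ │   │↳ ↑│ │     │ │   │↓│
│ ╶─┤ └───┴───┘ ├─╴ ┌─┴─┤ ┌─┘ │
│   │           │   │↓ ↰│ │↓ ↲│
├─╴ └───────╴ ╷ ├───┘ ╷ └─┘ ╷ │
│             │ │↓ ← ↲│↑ ← ↲│ │
│ ┌───┐ ┌───┬─┘ │ ┌───┼─────┤ │
│ │   │ │↓ ↰│   │↓│   │     │ │
│ │ ╷ └─┘ ╷ └─┐ │ │ ╷ └─┐ ┌─┘ │
│ │ │    P│↑ ↰│ │↓│ │   │ │   │
│ │ ├─────┴─╴ │ │ │ └─┐ ╵ │ ┌─┤
│ │ │↱ → → → ↑│ │↓│   │   │ │ │
│ │ │ ╶───┬───┴─┤ └─┐ ├───┘ │ │
│ │ │↑ ← ↰│  ↓ ↰│↳ ↓│ │     │ │
│ │ └─┬─╴ └─╴ ╷ └─╴ │ ╵ ╶───┘ │
│ │   │  ↑ ← ↲│↑ ← ↲│         │
└─┴───┴───────┴─────┴─────────┘

Path to Q:

┌───┬───────┬─────────┬───────┐
│A  │       │         │       │
│ ╶─┤ ┌───╴ │ ╶─┐ ┌───┘ ╷ ╶───┤
│↳ ↓│ │     │   │ │     │     │
├─╴ │ │ ╷ ┌─┴─╴ │ ╵ ┌───┴───┐ │
│↓ ↲│ │ │ │     │   │       │ │
│ ╶─┘ │ └─┤ ╶─┬─┴─┬─┘ ┌───┐ │ │
│↓    │   │   │   │   │   │ │ │
│ ╶─┬─┴─┐ └─┐ │ ╷ │ ╷ │ ╷ │ │ │
│↳ ↓│   │   │ │ │ │ │ │ │ │ │ │
├─╴ │ ╷ └─┐ ╵ │ │ └─┘ │ │ ╵ │ │
│↓ ↲│ │   │   │ │     │ │   │ │
│ ╶─┤ └───┴───┘ ├─╴ ┌─┴─┤ ┌─┘ │
│↳ ↓│  Q ← ← ↰  │   │   │ │   │
├─╴ └───────╴ ╷ ├───┘ ╷ └─┘ ╷ │
│  ↳ → → → → ↑│ │     │     │ │
│ ┌───┐ ┌───┬─┘ │ ┌───┼─────┤ │
│ │   │ │   │   │ │   │     │ │
│ │ ╷ └─┘ ╷ └─┐ │ │ ╷ └─┐ ┌─┘ │
│ │ │     │   │ │ │ │   │ │   │
│ │ ├─────┴─╴ │ │ │ └─┐ ╵ │ ┌─┤
│ │ │         │ │ │   │   │ │ │
│ │ │ ╶───┬───┴─┤ └─┐ ├───┘ │ │
│ │ │     │     │   │ │     │ │
│ │ └─┬─╴ └─╴ ╷ └─╴ │ ╵ ╶───┘ │
│ │   │       │     │         │
└─┴───┴───────┴─────┴─────────┘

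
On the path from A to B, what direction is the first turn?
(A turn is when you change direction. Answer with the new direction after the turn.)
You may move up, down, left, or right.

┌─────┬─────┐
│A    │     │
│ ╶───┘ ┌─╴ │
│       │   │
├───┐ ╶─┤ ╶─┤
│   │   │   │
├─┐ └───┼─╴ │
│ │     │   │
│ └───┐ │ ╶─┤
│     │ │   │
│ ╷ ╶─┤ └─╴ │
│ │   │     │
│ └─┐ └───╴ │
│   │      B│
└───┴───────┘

Directions: down, right, right, right, up, right, right, down, left, down, right, down, left, down, right, down, down
First turn direction: right

Solution:

┌─────┬─────┐
│A    │↱ → ↓│
│ ╶───┘ ┌─╴ │
│↳ → → ↑│↓ ↲│
├───┐ ╶─┤ ╶─┤
│   │   │↳ ↓│
├─┐ └───┼─╴ │
│ │     │↓ ↲│
│ └───┐ │ ╶─┤
│     │ │↳ ↓│
│ ╷ ╶─┤ └─╴ │
│ │   │    ↓│
│ └─┐ └───╴ │
│   │      B│
└───┴───────┘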